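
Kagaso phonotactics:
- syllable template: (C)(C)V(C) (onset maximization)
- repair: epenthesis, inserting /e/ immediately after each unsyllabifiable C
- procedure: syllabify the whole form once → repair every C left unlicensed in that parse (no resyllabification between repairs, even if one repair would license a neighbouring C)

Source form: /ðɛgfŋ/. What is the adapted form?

Under (C)(C)V(C), the unsyllabifiable consonants are /f/, /ŋ/ (at most one coda consonant is licensed; onsets may contain at most 2 consonants).
Epenthesis after each stranded consonant: /f/ → /fe/, /ŋ/ → /ŋe/.

ðɛgfeŋe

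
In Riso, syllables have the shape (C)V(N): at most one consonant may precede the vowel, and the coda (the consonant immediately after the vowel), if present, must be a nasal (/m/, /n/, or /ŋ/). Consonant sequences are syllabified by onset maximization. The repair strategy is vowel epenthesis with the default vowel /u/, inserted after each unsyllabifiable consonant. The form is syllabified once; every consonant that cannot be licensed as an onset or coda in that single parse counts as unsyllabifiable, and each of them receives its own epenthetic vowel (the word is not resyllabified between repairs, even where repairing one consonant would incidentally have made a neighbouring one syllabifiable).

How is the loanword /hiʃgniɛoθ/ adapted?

hiʃuguniɛoθu

Under (C)V(N), the unsyllabifiable consonants are /ʃ/, /g/, /θ/ (only a nasal (/m/, /n/, or /ŋ/) is licensed in coda position; onsets are limited to one consonant).
Inserting the epenthetic vowel yields /ʃ/ → /ʃu/, /g/ → /gu/, /θ/ → /θu/.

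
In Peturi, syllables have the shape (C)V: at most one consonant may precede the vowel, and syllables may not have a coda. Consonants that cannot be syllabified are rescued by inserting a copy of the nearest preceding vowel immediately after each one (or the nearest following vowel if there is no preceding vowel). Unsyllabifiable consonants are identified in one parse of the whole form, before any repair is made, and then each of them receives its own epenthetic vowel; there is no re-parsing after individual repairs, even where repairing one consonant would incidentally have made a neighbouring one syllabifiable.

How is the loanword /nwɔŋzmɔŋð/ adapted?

nɔwɔŋɔzɔmɔŋɔðɔ

Syllabifying with onset maximization leaves /n/, /ŋ/, /z/, /ŋ/, /ð/ stranded (no codas are permitted; onsets are limited to one consonant).
Epenthesis after each stranded consonant: /n/ → /nɔ/, /ŋ/ → /ŋɔ/, /z/ → /zɔ/, /ŋ/ → /ŋɔ/, /ð/ → /ðɔ/.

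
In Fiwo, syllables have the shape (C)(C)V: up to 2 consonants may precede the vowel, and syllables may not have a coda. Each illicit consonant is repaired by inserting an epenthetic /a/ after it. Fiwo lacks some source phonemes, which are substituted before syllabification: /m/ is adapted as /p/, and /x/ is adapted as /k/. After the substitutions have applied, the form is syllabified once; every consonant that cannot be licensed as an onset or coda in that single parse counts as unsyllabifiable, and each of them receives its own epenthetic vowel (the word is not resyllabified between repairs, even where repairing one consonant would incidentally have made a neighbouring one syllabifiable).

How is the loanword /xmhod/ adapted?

Substitution: /x/ → /k/, /m/ → /p/, giving /kphod/.
Under (C)(C)V, the unsyllabifiable consonants are /k/, /d/ (no codas are permitted; onsets may contain at most 2 consonants).
Each unlicensed consonant becomes the onset of a new syllable: /k/ → /ka/, /d/ → /da/.

kaphoda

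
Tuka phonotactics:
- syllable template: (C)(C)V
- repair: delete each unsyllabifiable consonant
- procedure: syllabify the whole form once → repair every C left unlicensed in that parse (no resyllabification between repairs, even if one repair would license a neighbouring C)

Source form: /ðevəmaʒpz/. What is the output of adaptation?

ðevəma

Under (C)(C)V, the unsyllabifiable consonants are /ʒ/, /p/, /z/ (no codas are permitted; onsets may contain at most 2 consonants).
Each unlicensed consonant is deleted: /ʒ/, /p/, /z/.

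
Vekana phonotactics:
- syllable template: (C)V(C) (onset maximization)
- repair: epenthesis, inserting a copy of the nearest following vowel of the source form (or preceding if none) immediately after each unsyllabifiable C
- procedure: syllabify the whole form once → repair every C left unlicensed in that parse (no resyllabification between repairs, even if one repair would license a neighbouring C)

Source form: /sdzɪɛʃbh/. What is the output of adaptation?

Under (C)V(C), the unsyllabifiable consonants are /s/, /d/, /b/, /h/ (at most one coda consonant is licensed; onsets are limited to one consonant).
Epenthesis after each stranded consonant: /s/ → /sɪ/, /d/ → /dɪ/, /b/ → /bɛ/, /h/ → /hɛ/.

sɪdɪzɪɛʃbɛhɛ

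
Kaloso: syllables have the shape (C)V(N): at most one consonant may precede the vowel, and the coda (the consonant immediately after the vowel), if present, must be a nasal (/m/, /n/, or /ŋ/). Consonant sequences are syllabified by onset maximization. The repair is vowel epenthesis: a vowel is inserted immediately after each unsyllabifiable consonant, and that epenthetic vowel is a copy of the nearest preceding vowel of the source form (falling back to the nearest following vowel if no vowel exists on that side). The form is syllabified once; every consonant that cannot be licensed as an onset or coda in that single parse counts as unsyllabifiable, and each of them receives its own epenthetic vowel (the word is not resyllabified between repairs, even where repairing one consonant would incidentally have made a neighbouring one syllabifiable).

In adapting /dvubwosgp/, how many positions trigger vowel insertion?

The unsyllabifiable consonants are /d/, /b/, /s/, /g/, /p/; each receives one epenthetic vowel.

5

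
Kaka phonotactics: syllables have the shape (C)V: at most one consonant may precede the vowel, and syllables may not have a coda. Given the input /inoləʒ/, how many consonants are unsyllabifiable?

The consonants /ʒ/ cannot be parsed into a legal (C)V syllable (no codas are permitted; onsets are limited to one consonant).

1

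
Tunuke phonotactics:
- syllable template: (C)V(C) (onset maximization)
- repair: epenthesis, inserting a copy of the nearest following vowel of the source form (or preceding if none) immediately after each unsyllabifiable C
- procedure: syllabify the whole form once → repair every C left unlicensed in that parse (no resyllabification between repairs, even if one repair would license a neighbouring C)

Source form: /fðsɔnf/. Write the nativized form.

The consonants /f/, /ð/, /f/ cannot be parsed into a legal (C)V(C) syllable (at most one coda consonant is licensed; onsets are limited to one consonant).
Each unlicensed consonant becomes the onset of a new syllable: /f/ → /fɔ/, /ð/ → /ðɔ/, /f/ → /fɔ/.

fɔðɔsɔnfɔ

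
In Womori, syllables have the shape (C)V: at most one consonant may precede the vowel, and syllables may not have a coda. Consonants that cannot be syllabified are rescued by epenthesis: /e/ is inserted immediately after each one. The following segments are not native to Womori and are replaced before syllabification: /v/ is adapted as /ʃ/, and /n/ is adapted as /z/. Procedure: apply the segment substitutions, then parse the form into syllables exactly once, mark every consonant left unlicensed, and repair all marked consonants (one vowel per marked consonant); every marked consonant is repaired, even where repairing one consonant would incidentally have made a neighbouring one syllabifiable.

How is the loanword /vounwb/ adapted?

ʃouzewebe

Substitution: /v/ → /ʃ/, /n/ → /z/, giving /ʃouzwb/.
The consonants /z/, /w/, /b/ cannot be parsed into a legal (C)V syllable (no codas are permitted; onsets are limited to one consonant).
Inserting the epenthetic vowel yields /z/ → /ze/, /w/ → /we/, /b/ → /be/.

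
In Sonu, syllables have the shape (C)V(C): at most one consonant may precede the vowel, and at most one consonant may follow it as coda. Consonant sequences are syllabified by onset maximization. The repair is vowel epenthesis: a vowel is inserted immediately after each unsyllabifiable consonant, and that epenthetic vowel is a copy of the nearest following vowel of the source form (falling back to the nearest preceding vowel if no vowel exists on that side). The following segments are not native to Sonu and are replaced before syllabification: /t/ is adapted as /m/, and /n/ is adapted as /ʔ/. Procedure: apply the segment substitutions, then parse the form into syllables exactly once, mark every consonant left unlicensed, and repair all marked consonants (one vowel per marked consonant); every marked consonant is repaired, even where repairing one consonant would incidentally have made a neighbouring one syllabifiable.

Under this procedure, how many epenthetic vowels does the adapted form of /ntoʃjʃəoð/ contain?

After substitution the input is /ʔmoʃjʃəoð/.
The unsyllabifiable consonants are /ʔ/, /j/; each receives one epenthetic vowel.

2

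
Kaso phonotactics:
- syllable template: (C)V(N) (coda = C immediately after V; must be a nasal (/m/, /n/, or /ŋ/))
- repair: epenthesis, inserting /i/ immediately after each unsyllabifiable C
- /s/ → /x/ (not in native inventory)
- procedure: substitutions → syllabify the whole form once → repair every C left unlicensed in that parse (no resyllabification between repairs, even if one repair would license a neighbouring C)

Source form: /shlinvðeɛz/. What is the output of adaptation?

Substitution: /s/ → /x/, giving /xhlinvðeɛz/.
Under (C)V(N), the unsyllabifiable consonants are /x/, /h/, /v/, /z/ (only a nasal (/m/, /n/, or /ŋ/) is licensed in coda position; onsets are limited to one consonant).
Epenthesis after each stranded consonant: /x/ → /xi/, /h/ → /hi/, /v/ → /vi/, /z/ → /zi/.

xihilinviðeɛzi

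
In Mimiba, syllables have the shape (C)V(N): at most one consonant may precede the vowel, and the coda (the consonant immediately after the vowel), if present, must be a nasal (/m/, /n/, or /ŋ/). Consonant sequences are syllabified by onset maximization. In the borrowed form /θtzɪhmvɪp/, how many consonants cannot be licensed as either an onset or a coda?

5

Under (C)V(N), the unsyllabifiable consonants are /θ/, /t/, /h/, /m/, /p/ (only a nasal (/m/, /n/, or /ŋ/) is licensed in coda position; onsets are limited to one consonant).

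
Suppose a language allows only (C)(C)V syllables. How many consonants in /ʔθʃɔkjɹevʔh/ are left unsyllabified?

The consonants /ʔ/, /k/, /v/, /ʔ/, /h/ cannot be parsed into a legal (C)(C)V syllable (no codas are permitted; onsets may contain at most 2 consonants).

5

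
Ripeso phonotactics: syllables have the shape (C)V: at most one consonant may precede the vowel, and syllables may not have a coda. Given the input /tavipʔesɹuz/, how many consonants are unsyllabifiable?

3

The consonants /p/, /s/, /z/ cannot be parsed into a legal (C)V syllable (no codas are permitted; onsets are limited to one consonant).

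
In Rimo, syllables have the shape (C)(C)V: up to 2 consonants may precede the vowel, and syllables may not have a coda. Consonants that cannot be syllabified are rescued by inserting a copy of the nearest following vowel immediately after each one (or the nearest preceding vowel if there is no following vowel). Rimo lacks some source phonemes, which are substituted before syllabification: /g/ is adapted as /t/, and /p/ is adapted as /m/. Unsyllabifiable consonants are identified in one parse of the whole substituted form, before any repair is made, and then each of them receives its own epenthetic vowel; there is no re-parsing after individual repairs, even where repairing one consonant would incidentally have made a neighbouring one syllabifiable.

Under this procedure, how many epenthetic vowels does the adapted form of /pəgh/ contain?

After substitution the input is /məth/.
The unsyllabifiable consonants are /t/, /h/; each receives one epenthetic vowel.

2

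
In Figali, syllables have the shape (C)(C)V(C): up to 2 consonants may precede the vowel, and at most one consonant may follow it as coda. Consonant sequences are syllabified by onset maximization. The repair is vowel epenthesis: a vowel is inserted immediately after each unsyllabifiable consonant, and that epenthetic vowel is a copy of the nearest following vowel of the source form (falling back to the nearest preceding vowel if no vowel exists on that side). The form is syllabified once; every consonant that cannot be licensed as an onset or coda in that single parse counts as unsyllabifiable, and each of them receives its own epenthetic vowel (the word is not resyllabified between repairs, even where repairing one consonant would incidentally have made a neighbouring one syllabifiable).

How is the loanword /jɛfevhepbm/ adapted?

jɛfevhepbeme

Under (C)(C)V(C), the unsyllabifiable consonants are /b/, /m/ (at most one coda consonant is licensed; onsets may contain at most 2 consonants).
Each unlicensed consonant becomes the onset of a new syllable: /b/ → /be/, /m/ → /me/.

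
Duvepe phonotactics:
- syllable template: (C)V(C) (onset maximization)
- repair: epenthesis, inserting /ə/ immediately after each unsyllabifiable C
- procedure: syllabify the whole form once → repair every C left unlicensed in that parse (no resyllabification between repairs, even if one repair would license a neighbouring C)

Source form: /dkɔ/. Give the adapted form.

dəkɔ

Syllabifying with onset maximization leaves /d/ stranded (at most one coda consonant is licensed; onsets are limited to one consonant).
Inserting the epenthetic vowel yields /d/ → /də/.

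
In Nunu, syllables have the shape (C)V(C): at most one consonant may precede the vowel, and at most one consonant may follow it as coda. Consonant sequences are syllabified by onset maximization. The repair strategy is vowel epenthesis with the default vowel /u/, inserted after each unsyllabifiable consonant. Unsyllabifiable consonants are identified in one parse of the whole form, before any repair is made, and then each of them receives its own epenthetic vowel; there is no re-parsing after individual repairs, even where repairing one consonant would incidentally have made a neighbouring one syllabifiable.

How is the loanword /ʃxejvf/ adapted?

ʃuxejvufu

Under (C)V(C), the unsyllabifiable consonants are /ʃ/, /v/, /f/ (at most one coda consonant is licensed; onsets are limited to one consonant).
Each unlicensed consonant becomes the onset of a new syllable: /ʃ/ → /ʃu/, /v/ → /vu/, /f/ → /fu/.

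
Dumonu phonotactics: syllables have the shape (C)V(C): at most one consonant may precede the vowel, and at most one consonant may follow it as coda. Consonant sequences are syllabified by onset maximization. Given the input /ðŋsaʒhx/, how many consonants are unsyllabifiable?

4

The consonants /ð/, /ŋ/, /h/, /x/ cannot be parsed into a legal (C)V(C) syllable (at most one coda consonant is licensed; onsets are limited to one consonant).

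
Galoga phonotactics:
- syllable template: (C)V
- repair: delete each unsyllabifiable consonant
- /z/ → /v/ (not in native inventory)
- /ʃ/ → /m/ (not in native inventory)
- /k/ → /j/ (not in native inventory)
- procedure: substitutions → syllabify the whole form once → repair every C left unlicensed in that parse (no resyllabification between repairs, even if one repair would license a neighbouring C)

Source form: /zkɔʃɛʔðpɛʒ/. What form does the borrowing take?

Substitution: /z/ → /v/, /k/ → /j/, /ʃ/ → /m/, giving /vjɔmɛʔðpɛʒ/.
Syllabifying with onset maximization leaves /v/, /ʔ/, /ð/, /ʒ/ stranded (no codas are permitted; onsets are limited to one consonant).
Each unlicensed consonant is deleted: /v/, /ʔ/, /ð/, /ʒ/.

jɔmɛpɛ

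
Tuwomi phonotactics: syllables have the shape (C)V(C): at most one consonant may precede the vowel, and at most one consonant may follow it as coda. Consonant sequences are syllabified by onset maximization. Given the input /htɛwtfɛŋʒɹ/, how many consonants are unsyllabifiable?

4

Syllabifying with onset maximization leaves /h/, /t/, /ʒ/, /ɹ/ stranded (at most one coda consonant is licensed; onsets are limited to one consonant).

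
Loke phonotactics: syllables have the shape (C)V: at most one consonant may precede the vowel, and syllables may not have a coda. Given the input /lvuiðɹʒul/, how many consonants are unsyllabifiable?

4

Under (C)V, the unsyllabifiable consonants are /l/, /ð/, /ɹ/, /l/ (no codas are permitted; onsets are limited to one consonant).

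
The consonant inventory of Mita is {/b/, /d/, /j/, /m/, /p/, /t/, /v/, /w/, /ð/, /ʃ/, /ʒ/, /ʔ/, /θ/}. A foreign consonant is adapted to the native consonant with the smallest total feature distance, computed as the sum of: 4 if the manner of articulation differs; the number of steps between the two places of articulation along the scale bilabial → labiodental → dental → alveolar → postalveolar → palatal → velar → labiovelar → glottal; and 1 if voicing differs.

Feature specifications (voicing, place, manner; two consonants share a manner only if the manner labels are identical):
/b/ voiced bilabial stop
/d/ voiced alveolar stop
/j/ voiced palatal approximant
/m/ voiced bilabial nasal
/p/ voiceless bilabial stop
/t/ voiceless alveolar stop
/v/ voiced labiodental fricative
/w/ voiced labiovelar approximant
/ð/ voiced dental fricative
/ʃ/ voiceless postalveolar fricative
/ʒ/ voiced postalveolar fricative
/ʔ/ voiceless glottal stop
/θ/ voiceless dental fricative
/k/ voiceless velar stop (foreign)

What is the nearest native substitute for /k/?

/ʔ/ is closest: same manner (stop), place distance 2 (velar→glottal), same voicing; total 2. Next closest is /t/ at distance 3.

ʔ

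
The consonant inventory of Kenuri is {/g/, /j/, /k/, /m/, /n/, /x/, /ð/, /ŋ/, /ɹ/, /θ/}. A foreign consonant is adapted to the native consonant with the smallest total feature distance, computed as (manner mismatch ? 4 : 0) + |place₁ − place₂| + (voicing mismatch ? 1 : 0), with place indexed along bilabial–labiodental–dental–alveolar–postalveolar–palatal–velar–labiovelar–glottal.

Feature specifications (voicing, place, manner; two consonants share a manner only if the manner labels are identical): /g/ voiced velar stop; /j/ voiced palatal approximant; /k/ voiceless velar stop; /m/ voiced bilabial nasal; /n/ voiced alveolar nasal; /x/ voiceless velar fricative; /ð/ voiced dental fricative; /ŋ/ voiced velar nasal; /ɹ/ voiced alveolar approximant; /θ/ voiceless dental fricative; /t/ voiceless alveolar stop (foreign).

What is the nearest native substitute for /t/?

k

/k/ is closest: same manner (stop), place distance 3 (alveolar→velar), same voicing; total 3. Next closest is /g/ at distance 4.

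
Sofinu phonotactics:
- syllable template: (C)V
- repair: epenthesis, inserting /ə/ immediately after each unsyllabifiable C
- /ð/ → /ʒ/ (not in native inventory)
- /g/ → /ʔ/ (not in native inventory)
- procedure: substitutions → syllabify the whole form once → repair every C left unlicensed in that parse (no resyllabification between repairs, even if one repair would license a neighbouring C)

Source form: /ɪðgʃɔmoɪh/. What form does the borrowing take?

ɪʒəʔəʃɔmoɪhə

Substitution: /ð/ → /ʒ/, /g/ → /ʔ/, giving /ɪʒʔʃɔmoɪh/.
Syllabifying with onset maximization leaves /ʒ/, /ʔ/, /h/ stranded (no codas are permitted; onsets are limited to one consonant).
Inserting the epenthetic vowel yields /ʒ/ → /ʒə/, /ʔ/ → /ʔə/, /h/ → /hə/.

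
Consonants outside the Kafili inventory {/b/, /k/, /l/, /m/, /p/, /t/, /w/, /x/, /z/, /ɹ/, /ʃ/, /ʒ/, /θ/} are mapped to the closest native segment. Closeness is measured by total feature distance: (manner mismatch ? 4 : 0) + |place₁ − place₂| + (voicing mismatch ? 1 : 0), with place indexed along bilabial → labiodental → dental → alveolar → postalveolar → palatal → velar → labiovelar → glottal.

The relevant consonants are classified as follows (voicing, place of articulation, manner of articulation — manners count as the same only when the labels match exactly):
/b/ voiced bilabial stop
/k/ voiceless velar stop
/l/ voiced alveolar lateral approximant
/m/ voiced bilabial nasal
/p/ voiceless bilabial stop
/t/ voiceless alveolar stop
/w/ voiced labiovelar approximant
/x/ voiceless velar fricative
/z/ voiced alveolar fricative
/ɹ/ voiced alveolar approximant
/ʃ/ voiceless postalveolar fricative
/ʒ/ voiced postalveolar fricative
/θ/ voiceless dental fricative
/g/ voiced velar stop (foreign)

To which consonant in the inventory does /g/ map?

k

/k/ is closest: same manner (stop), place distance 0 (velar→velar), voicing differs (+1); total 1. Next closest is /t/ at distance 4.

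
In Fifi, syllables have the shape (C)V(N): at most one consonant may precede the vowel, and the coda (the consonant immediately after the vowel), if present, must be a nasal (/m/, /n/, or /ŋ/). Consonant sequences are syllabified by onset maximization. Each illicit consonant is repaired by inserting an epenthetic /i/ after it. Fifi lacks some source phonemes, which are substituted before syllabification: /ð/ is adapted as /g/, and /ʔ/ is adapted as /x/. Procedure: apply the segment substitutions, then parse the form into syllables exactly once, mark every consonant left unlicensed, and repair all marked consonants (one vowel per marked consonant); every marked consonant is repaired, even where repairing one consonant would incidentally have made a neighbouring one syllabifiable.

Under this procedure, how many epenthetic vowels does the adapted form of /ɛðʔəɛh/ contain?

After substitution the input is /ɛgxəɛh/.
The unsyllabifiable consonants are /g/, /h/; each receives one epenthetic vowel.

2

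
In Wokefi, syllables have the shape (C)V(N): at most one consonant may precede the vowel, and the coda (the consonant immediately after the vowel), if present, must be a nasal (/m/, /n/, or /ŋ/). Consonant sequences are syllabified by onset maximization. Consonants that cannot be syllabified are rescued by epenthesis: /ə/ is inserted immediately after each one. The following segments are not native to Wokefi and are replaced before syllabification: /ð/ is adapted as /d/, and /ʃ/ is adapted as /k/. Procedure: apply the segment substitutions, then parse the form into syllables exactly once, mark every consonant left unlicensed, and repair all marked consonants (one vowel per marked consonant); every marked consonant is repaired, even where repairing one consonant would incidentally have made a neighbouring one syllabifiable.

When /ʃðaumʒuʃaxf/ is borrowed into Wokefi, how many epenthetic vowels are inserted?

3

After substitution the input is /kdaumʒukaxf/.
The unsyllabifiable consonants are /k/, /x/, /f/; each receives one epenthetic vowel.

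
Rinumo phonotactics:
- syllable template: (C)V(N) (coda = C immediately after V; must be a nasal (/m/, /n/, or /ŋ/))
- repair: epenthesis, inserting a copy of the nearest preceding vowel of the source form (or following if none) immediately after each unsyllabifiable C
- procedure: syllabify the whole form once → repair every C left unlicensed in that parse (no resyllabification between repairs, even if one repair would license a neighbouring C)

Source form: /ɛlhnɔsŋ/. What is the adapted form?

The consonants /l/, /h/, /s/, /ŋ/ cannot be parsed into a legal (C)V(N) syllable (only a nasal (/m/, /n/, or /ŋ/) is licensed in coda position; onsets are limited to one consonant).
Inserting the epenthetic vowel yields /l/ → /lɛ/, /h/ → /hɛ/, /s/ → /sɔ/, /ŋ/ → /ŋɔ/.

ɛlɛhɛnɔsɔŋɔ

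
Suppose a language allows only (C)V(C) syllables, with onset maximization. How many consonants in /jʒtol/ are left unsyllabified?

The consonants /j/, /ʒ/ cannot be parsed into a legal (C)V(C) syllable (at most one coda consonant is licensed; onsets are limited to one consonant).

2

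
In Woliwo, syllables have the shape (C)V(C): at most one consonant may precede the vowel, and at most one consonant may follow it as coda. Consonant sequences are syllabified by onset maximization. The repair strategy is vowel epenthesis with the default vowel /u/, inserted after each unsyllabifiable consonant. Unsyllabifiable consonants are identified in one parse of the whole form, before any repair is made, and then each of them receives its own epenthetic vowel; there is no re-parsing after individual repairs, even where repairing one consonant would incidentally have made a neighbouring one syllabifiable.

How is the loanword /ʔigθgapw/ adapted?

ʔigθugapwu

Under (C)V(C), the unsyllabifiable consonants are /θ/, /w/ (at most one coda consonant is licensed; onsets are limited to one consonant).
Inserting the epenthetic vowel yields /θ/ → /θu/, /w/ → /wu/.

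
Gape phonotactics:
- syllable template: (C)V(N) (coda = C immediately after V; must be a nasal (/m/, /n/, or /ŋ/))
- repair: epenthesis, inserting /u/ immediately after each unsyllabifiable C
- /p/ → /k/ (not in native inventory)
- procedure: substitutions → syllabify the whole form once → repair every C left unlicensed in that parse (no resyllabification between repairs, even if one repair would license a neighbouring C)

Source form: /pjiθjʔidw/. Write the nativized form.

Substitution: /p/ → /k/, giving /kjiθjʔidw/.
The consonants /k/, /θ/, /j/, /d/, /w/ cannot be parsed into a legal (C)V(N) syllable (only a nasal (/m/, /n/, or /ŋ/) is licensed in coda position; onsets are limited to one consonant).
Each unlicensed consonant becomes the onset of a new syllable: /k/ → /ku/, /θ/ → /θu/, /j/ → /ju/, /d/ → /du/, /w/ → /wu/.

kujiθujuʔiduwu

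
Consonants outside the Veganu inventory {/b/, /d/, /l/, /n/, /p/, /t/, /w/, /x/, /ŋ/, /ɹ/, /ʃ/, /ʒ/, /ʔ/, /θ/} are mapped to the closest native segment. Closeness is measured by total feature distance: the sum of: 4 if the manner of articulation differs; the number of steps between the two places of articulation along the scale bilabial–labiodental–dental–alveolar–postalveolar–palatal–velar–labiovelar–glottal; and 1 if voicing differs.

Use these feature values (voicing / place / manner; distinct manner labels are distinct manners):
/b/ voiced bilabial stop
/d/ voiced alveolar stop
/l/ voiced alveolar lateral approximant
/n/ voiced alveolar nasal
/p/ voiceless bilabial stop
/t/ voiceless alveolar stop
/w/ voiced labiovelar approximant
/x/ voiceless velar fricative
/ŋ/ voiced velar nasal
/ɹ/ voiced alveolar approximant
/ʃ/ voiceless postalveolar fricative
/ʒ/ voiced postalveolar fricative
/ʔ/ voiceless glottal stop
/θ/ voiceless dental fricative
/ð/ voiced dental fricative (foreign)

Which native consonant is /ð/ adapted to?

θ

/θ/ is closest: same manner (fricative), place distance 0 (dental→dental), voicing differs (+1); total 1. Next closest is /ʒ/ at distance 2.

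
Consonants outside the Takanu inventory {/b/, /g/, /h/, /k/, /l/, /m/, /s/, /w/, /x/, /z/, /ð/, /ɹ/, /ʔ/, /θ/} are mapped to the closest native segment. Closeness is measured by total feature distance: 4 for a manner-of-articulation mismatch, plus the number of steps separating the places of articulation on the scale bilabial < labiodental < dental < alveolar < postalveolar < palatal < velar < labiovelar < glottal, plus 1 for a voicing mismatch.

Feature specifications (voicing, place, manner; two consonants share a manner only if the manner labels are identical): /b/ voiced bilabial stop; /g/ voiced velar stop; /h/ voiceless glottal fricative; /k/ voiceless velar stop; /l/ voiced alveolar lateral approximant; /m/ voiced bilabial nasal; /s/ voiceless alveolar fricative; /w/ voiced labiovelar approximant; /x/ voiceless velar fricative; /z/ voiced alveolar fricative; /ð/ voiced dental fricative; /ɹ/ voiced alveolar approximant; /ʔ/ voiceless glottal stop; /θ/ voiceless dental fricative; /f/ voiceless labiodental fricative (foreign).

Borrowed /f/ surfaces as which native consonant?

θ

/θ/ is closest: same manner (fricative), place distance 1 (labiodental→dental), same voicing; total 1. Next closest is /s/ at distance 2.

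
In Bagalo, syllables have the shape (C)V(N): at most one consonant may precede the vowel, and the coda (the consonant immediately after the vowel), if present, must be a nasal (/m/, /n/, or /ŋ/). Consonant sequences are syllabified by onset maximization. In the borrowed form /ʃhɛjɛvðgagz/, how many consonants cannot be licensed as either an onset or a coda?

5

Syllabifying with onset maximization leaves /ʃ/, /v/, /ð/, /g/, /z/ stranded (only a nasal (/m/, /n/, or /ŋ/) is licensed in coda position; onsets are limited to one consonant).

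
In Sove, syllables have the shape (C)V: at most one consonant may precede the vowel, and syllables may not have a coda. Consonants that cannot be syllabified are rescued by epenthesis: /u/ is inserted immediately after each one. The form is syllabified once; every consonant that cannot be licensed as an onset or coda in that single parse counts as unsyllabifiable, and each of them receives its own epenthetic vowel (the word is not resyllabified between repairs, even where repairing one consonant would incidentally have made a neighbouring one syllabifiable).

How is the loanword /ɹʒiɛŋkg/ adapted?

ɹuʒiɛŋukugu

The consonants /ɹ/, /ŋ/, /k/, /g/ cannot be parsed into a legal (C)V syllable (no codas are permitted; onsets are limited to one consonant).
Each unlicensed consonant becomes the onset of a new syllable: /ɹ/ → /ɹu/, /ŋ/ → /ŋu/, /k/ → /ku/, /g/ → /gu/.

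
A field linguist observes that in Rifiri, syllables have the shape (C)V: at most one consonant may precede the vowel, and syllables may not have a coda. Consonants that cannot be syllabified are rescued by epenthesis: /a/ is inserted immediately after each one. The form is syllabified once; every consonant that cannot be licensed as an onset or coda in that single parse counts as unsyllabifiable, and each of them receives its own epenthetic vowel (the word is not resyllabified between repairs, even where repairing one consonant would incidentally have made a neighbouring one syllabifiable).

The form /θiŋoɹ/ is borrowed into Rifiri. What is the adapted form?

θiŋoɹa

Under (C)V, the unsyllabifiable consonants are /ɹ/ (no codas are permitted; onsets are limited to one consonant).
Each unlicensed consonant becomes the onset of a new syllable: /ɹ/ → /ɹa/.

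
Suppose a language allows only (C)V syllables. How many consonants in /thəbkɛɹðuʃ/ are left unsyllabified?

4

The consonants /t/, /b/, /ɹ/, /ʃ/ cannot be parsed into a legal (C)V syllable (no codas are permitted; onsets are limited to one consonant).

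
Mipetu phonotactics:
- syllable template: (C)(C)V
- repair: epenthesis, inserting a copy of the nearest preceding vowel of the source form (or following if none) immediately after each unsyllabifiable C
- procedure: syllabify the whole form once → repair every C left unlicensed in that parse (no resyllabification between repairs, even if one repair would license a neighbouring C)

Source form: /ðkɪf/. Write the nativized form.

Under (C)(C)V, the unsyllabifiable consonants are /f/ (no codas are permitted; onsets may contain at most 2 consonants).
Each unlicensed consonant becomes the onset of a new syllable: /f/ → /fɪ/.

ðkɪfɪ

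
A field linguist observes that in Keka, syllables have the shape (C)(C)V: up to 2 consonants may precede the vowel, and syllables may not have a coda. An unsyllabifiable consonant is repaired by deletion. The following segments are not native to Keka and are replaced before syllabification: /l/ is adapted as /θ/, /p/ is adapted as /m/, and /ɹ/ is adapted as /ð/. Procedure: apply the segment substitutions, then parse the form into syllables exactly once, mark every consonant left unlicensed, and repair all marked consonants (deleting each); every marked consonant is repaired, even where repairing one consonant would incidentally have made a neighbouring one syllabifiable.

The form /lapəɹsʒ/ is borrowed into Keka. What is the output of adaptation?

θamə

Substitution: /l/ → /θ/, /p/ → /m/, /ɹ/ → /ð/, giving /θaməðsʒ/.
The consonants /ð/, /s/, /ʒ/ cannot be parsed into a legal (C)(C)V syllable (no codas are permitted; onsets may contain at most 2 consonants).
Each unlicensed consonant is deleted: /ð/, /s/, /ʒ/.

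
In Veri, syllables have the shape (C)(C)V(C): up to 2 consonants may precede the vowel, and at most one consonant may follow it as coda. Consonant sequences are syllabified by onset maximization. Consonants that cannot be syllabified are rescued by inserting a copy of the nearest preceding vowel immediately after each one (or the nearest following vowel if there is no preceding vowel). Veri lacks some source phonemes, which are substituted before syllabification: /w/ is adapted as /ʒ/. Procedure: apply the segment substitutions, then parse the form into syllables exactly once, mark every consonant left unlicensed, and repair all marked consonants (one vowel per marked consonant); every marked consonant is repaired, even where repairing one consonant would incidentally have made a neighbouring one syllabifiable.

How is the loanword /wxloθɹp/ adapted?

ʒoxloθɹopo

Substitution: /w/ → /ʒ/, giving /ʒxloθɹp/.
Syllabifying with onset maximization leaves /ʒ/, /ɹ/, /p/ stranded (at most one coda consonant is licensed; onsets may contain at most 2 consonants).
Each unlicensed consonant becomes the onset of a new syllable: /ʒ/ → /ʒo/, /ɹ/ → /ɹo/, /p/ → /po/.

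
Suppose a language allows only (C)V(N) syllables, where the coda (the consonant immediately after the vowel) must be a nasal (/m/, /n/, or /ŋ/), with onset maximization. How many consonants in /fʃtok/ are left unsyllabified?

The consonants /f/, /ʃ/, /k/ cannot be parsed into a legal (C)V(N) syllable (only a nasal (/m/, /n/, or /ŋ/) is licensed in coda position; onsets are limited to one consonant).

3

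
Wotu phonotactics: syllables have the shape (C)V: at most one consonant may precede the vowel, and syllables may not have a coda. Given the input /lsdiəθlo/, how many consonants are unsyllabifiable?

Under (C)V, the unsyllabifiable consonants are /l/, /s/, /θ/ (no codas are permitted; onsets are limited to one consonant).

3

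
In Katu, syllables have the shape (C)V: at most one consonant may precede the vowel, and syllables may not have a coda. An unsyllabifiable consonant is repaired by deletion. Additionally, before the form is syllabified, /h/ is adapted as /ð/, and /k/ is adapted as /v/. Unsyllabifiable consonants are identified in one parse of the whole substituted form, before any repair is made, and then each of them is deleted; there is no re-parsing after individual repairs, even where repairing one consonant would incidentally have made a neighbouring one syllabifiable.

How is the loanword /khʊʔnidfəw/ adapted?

ðʊnifə

Substitution: /k/ → /v/, /h/ → /ð/, giving /vðʊʔnidfəw/.
The consonants /v/, /ʔ/, /d/, /w/ cannot be parsed into a legal (C)V syllable (no codas are permitted; onsets are limited to one consonant).
Deleting the stranded consonants removes /v/, /ʔ/, /d/, /w/.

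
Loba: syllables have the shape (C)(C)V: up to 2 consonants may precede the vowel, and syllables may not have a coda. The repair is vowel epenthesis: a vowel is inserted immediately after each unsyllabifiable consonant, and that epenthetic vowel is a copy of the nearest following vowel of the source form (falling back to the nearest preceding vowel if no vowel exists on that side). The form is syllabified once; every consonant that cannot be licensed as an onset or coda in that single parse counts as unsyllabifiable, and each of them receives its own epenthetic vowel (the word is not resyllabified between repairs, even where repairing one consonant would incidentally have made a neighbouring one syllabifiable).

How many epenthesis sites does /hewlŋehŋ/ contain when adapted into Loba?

The unsyllabifiable consonants are /w/, /h/, /ŋ/; each receives one epenthetic vowel.

3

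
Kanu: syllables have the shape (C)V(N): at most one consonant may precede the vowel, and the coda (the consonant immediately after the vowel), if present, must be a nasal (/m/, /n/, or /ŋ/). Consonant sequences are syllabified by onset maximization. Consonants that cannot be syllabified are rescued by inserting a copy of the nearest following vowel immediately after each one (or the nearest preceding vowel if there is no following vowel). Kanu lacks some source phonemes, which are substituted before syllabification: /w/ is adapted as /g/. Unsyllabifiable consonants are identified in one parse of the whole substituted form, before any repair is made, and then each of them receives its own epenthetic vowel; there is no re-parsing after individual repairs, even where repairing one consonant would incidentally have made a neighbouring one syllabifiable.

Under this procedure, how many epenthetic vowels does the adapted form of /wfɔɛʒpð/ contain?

After substitution the input is /gfɔɛʒpð/.
The unsyllabifiable consonants are /g/, /ʒ/, /p/, /ð/; each receives one epenthetic vowel.

4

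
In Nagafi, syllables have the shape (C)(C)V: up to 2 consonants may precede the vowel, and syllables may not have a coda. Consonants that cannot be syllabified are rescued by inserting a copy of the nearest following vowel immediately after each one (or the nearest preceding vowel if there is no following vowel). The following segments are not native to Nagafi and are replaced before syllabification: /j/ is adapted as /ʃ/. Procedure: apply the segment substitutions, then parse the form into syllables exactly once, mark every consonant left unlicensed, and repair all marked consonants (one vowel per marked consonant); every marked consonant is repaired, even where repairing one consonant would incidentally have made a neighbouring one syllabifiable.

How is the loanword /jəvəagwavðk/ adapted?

Substitution: /j/ → /ʃ/, giving /ʃəvəagwavðk/.
Syllabifying with onset maximization leaves /v/, /ð/, /k/ stranded (no codas are permitted; onsets may contain at most 2 consonants).
Epenthesis after each stranded consonant: /v/ → /va/, /ð/ → /ða/, /k/ → /ka/.

ʃəvəagwavaðaka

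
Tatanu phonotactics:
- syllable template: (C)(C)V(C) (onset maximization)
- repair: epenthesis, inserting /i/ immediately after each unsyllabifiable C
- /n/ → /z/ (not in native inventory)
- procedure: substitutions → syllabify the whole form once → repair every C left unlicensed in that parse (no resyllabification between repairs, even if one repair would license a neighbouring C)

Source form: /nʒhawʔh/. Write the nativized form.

ziʒhawʔihi

Substitution: /n/ → /z/, giving /zʒhawʔh/.
The consonants /z/, /ʔ/, /h/ cannot be parsed into a legal (C)(C)V(C) syllable (at most one coda consonant is licensed; onsets may contain at most 2 consonants).
Each unlicensed consonant becomes the onset of a new syllable: /z/ → /zi/, /ʔ/ → /ʔi/, /h/ → /hi/.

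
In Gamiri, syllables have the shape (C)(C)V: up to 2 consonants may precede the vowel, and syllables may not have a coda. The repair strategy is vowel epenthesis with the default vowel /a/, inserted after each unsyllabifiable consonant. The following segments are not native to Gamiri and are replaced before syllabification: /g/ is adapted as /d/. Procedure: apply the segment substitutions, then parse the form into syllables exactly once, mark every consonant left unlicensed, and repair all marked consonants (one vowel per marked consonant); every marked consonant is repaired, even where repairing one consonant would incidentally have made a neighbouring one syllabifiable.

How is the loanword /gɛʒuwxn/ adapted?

dɛʒuwaxana

Substitution: /g/ → /d/, giving /dɛʒuwxn/.
Syllabifying with onset maximization leaves /w/, /x/, /n/ stranded (no codas are permitted; onsets may contain at most 2 consonants).
Inserting the epenthetic vowel yields /w/ → /wa/, /x/ → /xa/, /n/ → /na/.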